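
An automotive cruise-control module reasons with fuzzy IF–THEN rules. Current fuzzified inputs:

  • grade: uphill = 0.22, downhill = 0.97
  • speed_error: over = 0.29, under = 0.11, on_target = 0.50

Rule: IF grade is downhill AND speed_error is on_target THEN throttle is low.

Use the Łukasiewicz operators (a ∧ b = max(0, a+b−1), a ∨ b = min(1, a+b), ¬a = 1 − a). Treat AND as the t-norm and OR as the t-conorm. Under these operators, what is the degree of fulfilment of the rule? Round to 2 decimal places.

0.47

firing strength: downhill=0.97, on_target=0.50; AND[max(0, a+b−1)] → w = 0.47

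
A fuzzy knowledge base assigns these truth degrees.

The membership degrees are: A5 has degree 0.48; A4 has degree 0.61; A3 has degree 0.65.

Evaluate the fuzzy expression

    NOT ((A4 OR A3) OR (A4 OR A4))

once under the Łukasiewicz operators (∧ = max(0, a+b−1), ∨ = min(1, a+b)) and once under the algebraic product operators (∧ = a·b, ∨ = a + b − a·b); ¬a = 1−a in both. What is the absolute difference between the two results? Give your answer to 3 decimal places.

0.021

Under Łukasiewicz:
  A4 OR A3 = min(1, a+b) on (0.61, 0.65) = 1.00
  A4 OR A4 = min(1, a+b) on (0.61, 0.61) = 1.00
  (A4 OR A3) OR (A4 OR A4) = min(1, a+b) on (1.00, 1.00) = 1.00
  NOT ((A4 OR A3) OR (A4 OR A4)) = 1 − 1.00 = 0.00
  → value = 0.0000
Under algebraic product:
  A4 OR A3 = a + b − a·b on (0.6100, 0.6500) = 0.8635
  A4 OR A4 = a + b − a·b on (0.6100, 0.6100) = 0.8479
  (A4 OR A3) OR (A4 OR A4) = a + b − a·b on (0.8635, 0.8479) = 0.9792
  NOT ((A4 OR A3) OR (A4 OR A4)) = 1 − 0.9792 = 0.0208
  → value = 0.0208
|0.0000 − 0.0208| = 0.021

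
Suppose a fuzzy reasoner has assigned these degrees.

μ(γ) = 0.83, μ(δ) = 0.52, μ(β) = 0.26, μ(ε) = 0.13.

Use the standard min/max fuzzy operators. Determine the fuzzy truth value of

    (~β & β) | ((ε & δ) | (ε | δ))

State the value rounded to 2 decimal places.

~β = 1 − 0.26 = 0.74
~β & β = min(a, b) on (0.74, 0.26) = 0.26
ε & δ = min(a, b) on (0.13, 0.52) = 0.13
ε | δ = max(a, b) on (0.13, 0.52) = 0.52
(ε & δ) | (ε | δ) = max(a, b) on (0.13, 0.52) = 0.52
(~β & β) | ((ε & δ) | (ε | δ)) = max(a, b) on (0.26, 0.52) = 0.52

0.52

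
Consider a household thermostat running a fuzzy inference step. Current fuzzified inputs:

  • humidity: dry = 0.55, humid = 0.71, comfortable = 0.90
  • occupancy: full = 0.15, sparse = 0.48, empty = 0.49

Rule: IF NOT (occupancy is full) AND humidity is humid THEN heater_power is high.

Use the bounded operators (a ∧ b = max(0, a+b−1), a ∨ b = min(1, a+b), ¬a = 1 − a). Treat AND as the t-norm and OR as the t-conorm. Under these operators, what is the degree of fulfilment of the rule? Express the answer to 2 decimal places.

firing strength: ¬full=1−0.15=0.85, humid=0.71; AND[max(0, a+b−1)] → w = 0.56

0.56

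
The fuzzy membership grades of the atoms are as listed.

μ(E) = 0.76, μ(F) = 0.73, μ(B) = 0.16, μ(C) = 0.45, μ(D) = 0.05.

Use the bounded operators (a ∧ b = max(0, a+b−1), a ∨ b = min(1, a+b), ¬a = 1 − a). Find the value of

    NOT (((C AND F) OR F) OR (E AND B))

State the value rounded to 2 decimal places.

C AND F = max(0, a+b−1) on (0.45, 0.73) = 0.18
(C AND F) OR F = min(1, a+b) on (0.18, 0.73) = 0.91
E AND B = max(0, a+b−1) on (0.76, 0.16) = 0.00
((C AND F) OR F) OR (E AND B) = min(1, a+b) on (0.91, 0.00) = 0.91
NOT (((C AND F) OR F) OR (E AND B)) = 1 − 0.91 = 0.09

0.09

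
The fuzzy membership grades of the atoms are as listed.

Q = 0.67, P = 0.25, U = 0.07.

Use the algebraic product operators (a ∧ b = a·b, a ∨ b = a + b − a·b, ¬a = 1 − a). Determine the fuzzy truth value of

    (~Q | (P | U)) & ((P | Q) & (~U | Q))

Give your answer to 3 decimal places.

~Q = 1 − 0.6700 = 0.3300
P | U = a + b − a·b on (0.2500, 0.0700) = 0.3025
~Q | (P | U) = a + b − a·b on (0.3300, 0.3025) = 0.5327
P | Q = a + b − a·b on (0.2500, 0.6700) = 0.7525
~U = 1 − 0.0700 = 0.9300
~U | Q = a + b − a·b on (0.9300, 0.6700) = 0.9769
(P | Q) & (~U | Q) = a·b on (0.7525, 0.9769) = 0.7351
(~Q | (P | U)) & ((P | Q) & (~U | Q)) = a·b on (0.5327, 0.7351) = 0.3916

0.392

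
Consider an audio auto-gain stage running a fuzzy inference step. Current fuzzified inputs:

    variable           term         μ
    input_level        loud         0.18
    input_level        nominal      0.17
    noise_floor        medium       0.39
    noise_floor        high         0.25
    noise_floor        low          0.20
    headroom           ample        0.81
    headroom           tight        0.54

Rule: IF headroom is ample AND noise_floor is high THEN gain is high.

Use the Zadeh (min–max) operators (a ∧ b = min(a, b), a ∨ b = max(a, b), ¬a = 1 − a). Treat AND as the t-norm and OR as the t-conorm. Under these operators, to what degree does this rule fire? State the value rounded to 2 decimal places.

0.25

firing strength: ample=0.81, high=0.25; AND[min(a, b)] → w = 0.25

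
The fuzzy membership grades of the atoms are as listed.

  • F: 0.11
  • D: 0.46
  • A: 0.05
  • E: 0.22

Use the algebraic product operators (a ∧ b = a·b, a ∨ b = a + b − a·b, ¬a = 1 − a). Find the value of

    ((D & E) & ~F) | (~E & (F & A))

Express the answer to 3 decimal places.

D & E = a·b on (0.4600, 0.2200) = 0.1012
~F = 1 − 0.1100 = 0.8900
(D & E) & ~F = a·b on (0.1012, 0.8900) = 0.0901
~E = 1 − 0.2200 = 0.7800
F & A = a·b on (0.1100, 0.0500) = 0.0055
~E & (F & A) = a·b on (0.7800, 0.0055) = 0.0043
((D & E) & ~F) | (~E & (F & A)) = a + b − a·b on (0.0901, 0.0043) = 0.0940

0.094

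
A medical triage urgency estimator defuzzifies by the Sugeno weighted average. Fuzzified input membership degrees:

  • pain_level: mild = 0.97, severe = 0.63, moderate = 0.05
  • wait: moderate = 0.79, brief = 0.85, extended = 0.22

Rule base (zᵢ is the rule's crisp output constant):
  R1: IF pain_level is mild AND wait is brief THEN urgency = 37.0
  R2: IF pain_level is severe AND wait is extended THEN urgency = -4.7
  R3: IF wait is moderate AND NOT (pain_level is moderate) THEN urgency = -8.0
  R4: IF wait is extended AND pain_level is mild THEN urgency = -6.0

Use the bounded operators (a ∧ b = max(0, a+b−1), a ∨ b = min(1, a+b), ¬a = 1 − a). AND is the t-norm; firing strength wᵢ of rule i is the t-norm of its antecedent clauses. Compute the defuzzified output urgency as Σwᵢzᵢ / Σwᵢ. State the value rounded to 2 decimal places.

R1 (z=37.0): mild=0.97, brief=0.85; AND[max(0, a+b−1)] → w = 0.82
R2 (z=-4.7): severe=0.63, extended=0.22; AND[max(0, a+b−1)] → w = 0.00
R3 (z=-8.0): moderate=0.79, ¬moderate=1−0.05=0.95; AND[max(0, a+b−1)] → w = 0.74
R4 (z=-6.0): extended=0.22, mild=0.97; AND[max(0, a+b−1)] → w = 0.19
Weighted average = (0.82·37.0 + 0.00·-4.7 + 0.74·-8.0 + 0.19·-6.0) / (0.82 + 0.00 + 0.74 + 0.19)
  = 23.2800 / 1.7500 = 13.30

13.30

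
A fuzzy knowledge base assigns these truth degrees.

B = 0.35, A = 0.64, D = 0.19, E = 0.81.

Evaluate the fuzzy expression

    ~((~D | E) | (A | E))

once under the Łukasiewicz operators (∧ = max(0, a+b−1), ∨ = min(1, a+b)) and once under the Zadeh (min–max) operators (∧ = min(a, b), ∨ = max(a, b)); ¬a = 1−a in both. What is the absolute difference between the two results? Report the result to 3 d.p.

0.190

Under Łukasiewicz:
  ~D = 1 − 0.19 = 0.81
  ~D | E = min(1, a+b) on (0.81, 0.81) = 1.00
  A | E = min(1, a+b) on (0.64, 0.81) = 1.00
  (~D | E) | (A | E) = min(1, a+b) on (1.00, 1.00) = 1.00
  ~((~D | E) | (A | E)) = 1 − 1.00 = 0.00
  → value = 0.0000
Under Zadeh (min–max):
  ~D = 1 − 0.19 = 0.81
  ~D | E = max(a, b) on (0.81, 0.81) = 0.81
  A | E = max(a, b) on (0.64, 0.81) = 0.81
  (~D | E) | (A | E) = max(a, b) on (0.81, 0.81) = 0.81
  ~((~D | E) | (A | E)) = 1 − 0.81 = 0.19
  → value = 0.1900
|0.0000 − 0.1900| = 0.190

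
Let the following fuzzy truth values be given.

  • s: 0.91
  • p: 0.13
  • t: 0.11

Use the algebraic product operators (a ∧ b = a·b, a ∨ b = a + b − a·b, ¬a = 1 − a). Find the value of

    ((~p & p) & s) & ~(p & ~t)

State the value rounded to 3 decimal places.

~p = 1 − 0.1300 = 0.8700
~p & p = a·b on (0.8700, 0.1300) = 0.1131
(~p & p) & s = a·b on (0.1131, 0.9100) = 0.1029
~t = 1 − 0.1100 = 0.8900
p & ~t = a·b on (0.1300, 0.8900) = 0.1157
~(p & ~t) = 1 − 0.1157 = 0.8843
((~p & p) & s) & ~(p & ~t) = a·b on (0.1029, 0.8843) = 0.0910

0.091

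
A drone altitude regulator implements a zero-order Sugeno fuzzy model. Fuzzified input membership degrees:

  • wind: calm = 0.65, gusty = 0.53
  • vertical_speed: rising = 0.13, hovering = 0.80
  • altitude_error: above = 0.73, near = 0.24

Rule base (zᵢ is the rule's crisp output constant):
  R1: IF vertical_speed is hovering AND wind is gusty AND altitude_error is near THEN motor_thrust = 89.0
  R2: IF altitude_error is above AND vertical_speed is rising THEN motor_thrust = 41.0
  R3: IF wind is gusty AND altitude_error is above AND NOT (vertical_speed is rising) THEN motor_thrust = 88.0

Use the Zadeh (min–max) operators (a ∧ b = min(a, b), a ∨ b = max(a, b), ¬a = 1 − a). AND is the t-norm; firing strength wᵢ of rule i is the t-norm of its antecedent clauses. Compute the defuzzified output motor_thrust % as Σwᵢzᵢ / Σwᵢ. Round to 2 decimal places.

R1 (z=89.0): hovering=0.80, gusty=0.53, near=0.24; AND[min(a, b)] → w = 0.24
R2 (z=41.0): above=0.73, rising=0.13; AND[min(a, b)] → w = 0.13
R3 (z=88.0): gusty=0.53, above=0.73, ¬rising=1−0.13=0.87; AND[min(a, b)] → w = 0.53
Weighted average = (0.24·89.0 + 0.13·41.0 + 0.53·88.0) / (0.24 + 0.13 + 0.53)
  = 73.3300 / 0.9000 = 81.48

81.48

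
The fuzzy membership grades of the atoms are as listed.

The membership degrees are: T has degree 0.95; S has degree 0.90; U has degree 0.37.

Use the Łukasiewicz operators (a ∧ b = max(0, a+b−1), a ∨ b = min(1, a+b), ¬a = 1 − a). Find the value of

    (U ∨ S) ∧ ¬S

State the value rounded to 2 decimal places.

0.10

U ∨ S = min(1, a+b) on (0.37, 0.90) = 1.00
¬S = 1 − 0.90 = 0.10
(U ∨ S) ∧ ¬S = max(0, a+b−1) on (1.00, 0.10) = 0.10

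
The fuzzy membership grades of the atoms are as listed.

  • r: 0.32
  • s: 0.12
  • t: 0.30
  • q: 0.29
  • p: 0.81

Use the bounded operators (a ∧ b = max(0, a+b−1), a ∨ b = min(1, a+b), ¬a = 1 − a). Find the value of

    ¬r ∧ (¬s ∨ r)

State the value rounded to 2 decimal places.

0.68

¬r = 1 − 0.32 = 0.68
¬s = 1 − 0.12 = 0.88
¬s ∨ r = min(1, a+b) on (0.88, 0.32) = 1.00
¬r ∧ (¬s ∨ r) = max(0, a+b−1) on (0.68, 1.00) = 0.68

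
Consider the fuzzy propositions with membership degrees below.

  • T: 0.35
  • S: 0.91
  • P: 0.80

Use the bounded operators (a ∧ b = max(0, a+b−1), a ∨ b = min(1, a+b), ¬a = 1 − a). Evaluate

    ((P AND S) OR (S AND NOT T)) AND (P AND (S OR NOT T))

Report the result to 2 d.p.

0.80

P AND S = max(0, a+b−1) on (0.80, 0.91) = 0.71
NOT T = 1 − 0.35 = 0.65
S AND NOT T = max(0, a+b−1) on (0.91, 0.65) = 0.56
(P AND S) OR (S AND NOT T) = min(1, a+b) on (0.71, 0.56) = 1.00
NOT T = 1 − 0.35 = 0.65
S OR NOT T = min(1, a+b) on (0.91, 0.65) = 1.00
P AND (S OR NOT T) = max(0, a+b−1) on (0.80, 1.00) = 0.80
((P AND S) OR (S AND NOT T)) AND (P AND (S OR NOT T)) = max(0, a+b−1) on (1.00, 0.80) = 0.80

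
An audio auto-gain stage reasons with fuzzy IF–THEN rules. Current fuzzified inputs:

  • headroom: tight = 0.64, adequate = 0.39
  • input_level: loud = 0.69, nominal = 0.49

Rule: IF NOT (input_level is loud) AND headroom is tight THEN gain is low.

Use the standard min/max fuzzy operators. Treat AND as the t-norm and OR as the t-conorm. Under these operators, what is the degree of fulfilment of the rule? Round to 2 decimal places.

firing strength: ¬loud=1−0.69=0.31, tight=0.64; AND[min(a, b)] → w = 0.31

0.31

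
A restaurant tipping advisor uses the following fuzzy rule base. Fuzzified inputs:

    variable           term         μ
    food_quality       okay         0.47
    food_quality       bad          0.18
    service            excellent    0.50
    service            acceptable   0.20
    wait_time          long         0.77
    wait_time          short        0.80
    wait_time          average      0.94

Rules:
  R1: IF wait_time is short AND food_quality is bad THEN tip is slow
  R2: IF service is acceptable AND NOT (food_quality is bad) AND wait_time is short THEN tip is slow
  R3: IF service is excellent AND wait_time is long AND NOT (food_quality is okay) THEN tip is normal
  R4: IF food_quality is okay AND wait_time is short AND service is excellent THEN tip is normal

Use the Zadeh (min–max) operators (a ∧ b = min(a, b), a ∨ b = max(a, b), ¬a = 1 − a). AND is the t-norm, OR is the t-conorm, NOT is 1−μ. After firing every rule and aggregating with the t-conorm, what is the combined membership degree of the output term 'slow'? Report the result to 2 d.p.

0.20

R1: short=0.80, bad=0.18; AND[min(a, b)] → w = 0.18
R2: acceptable=0.20, ¬bad=1−0.18=0.82, short=0.80; AND[min(a, b)] → w = 0.20
R3: excellent=0.50, long=0.77, ¬okay=1−0.47=0.53; AND[min(a, b)] → w = 0.50
R4: okay=0.47, short=0.80, excellent=0.50; AND[min(a, b)] → w = 0.47
Rules with consequent 'slow': {R1, R2} → strengths 0.18, 0.20
Aggregate via t-conorm [max(a, b)]: 0.20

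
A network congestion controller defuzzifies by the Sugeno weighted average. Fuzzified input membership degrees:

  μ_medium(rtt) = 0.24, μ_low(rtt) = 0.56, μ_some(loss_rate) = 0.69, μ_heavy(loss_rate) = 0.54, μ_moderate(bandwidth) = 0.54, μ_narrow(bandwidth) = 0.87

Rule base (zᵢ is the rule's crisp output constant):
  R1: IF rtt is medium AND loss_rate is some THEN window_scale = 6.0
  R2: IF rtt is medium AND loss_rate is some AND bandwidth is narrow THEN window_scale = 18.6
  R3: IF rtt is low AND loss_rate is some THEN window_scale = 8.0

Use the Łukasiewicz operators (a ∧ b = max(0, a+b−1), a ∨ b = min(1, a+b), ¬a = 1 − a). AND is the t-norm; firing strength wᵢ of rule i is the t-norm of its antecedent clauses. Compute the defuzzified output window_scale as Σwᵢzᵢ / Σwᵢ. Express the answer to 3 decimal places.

8.000

R1 (z=6.0): medium=0.24, some=0.69; AND[max(0, a+b−1)] → w = 0.00
R2 (z=18.6): medium=0.24, some=0.69, narrow=0.87; AND[max(0, a+b−1)] → w = 0.00
R3 (z=8.0): low=0.56, some=0.69; AND[max(0, a+b−1)] → w = 0.25
Weighted average = (0.00·6.0 + 0.00·18.6 + 0.25·8.0) / (0.00 + 0.00 + 0.25)
  = 2.0000 / 0.2500 = 8.000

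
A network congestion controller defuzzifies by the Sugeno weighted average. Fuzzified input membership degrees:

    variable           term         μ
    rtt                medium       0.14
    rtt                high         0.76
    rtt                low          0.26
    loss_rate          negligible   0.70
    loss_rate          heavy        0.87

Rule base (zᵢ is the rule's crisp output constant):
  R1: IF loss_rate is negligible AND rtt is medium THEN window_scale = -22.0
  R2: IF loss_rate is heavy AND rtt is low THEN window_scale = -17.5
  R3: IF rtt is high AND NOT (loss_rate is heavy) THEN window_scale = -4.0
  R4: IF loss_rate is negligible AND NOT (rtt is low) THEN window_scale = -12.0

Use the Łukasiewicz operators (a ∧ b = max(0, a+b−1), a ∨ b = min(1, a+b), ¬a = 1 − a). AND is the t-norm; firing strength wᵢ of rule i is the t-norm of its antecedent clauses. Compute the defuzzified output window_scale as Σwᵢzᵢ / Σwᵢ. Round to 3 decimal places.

-13.254

R1 (z=-22.0): negligible=0.70, medium=0.14; AND[max(0, a+b−1)] → w = 0.00
R2 (z=-17.5): heavy=0.87, low=0.26; AND[max(0, a+b−1)] → w = 0.13
R3 (z=-4.0): high=0.76, ¬heavy=1−0.87=0.13; AND[max(0, a+b−1)] → w = 0.00
R4 (z=-12.0): negligible=0.70, ¬low=1−0.26=0.74; AND[max(0, a+b−1)] → w = 0.44
Weighted average = (0.00·-22.0 + 0.13·-17.5 + 0.00·-4.0 + 0.44·-12.0) / (0.00 + 0.13 + 0.00 + 0.44)
  = -7.5550 / 0.5700 = -13.254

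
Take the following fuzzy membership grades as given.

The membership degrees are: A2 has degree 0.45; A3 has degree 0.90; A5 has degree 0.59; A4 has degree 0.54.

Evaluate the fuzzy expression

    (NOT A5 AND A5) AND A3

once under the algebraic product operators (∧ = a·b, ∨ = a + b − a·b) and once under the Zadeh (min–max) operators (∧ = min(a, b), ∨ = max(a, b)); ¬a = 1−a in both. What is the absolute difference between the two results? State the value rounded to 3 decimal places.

Under algebraic product:
  NOT A5 = 1 − 0.5900 = 0.4100
  NOT A5 AND A5 = a·b on (0.4100, 0.5900) = 0.2419
  (NOT A5 AND A5) AND A3 = a·b on (0.2419, 0.9000) = 0.2177
  → value = 0.2177
Under Zadeh (min–max):
  NOT A5 = 1 − 0.59 = 0.41
  NOT A5 AND A5 = min(a, b) on (0.41, 0.59) = 0.41
  (NOT A5 AND A5) AND A3 = min(a, b) on (0.41, 0.90) = 0.41
  → value = 0.4100
|0.2177 − 0.4100| = 0.192

0.192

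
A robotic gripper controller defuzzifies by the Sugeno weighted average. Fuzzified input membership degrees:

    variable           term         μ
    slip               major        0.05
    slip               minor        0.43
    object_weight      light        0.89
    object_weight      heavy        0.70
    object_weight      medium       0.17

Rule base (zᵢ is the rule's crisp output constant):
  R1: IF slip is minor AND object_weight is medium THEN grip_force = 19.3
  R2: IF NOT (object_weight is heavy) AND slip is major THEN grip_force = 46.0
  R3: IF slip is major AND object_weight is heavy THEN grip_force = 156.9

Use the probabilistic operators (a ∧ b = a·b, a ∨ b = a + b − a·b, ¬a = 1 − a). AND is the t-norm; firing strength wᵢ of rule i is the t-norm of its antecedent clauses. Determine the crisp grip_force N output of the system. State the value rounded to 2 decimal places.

61.68

R1 (z=19.3): minor=0.43, medium=0.17; AND[a·b] → w = 0.0731
R2 (z=46.0): ¬heavy=1−0.70=0.30, major=0.05; AND[a·b] → w = 0.0150
R3 (z=156.9): major=0.05, heavy=0.70; AND[a·b] → w = 0.0350
Weighted average = (0.0731·19.3 + 0.0150·46.0 + 0.0350·156.9) / (0.0731 + 0.0150 + 0.0350)
  = 7.5923 / 0.1231 = 61.68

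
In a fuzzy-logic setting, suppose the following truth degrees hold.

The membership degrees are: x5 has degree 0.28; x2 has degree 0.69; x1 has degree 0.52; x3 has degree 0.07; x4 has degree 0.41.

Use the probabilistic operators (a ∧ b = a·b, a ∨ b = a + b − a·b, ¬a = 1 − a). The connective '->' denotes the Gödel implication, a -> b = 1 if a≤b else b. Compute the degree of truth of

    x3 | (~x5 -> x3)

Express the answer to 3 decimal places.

0.135

~x5 = 1 − 0.2800 = 0.7200
~x5 -> x3  [Gödel: 1 if a≤b else b] with a=0.7200, b=0.0700 → 0.0700
x3 | (~x5 -> x3) = a + b − a·b on (0.0700, 0.0700) = 0.1351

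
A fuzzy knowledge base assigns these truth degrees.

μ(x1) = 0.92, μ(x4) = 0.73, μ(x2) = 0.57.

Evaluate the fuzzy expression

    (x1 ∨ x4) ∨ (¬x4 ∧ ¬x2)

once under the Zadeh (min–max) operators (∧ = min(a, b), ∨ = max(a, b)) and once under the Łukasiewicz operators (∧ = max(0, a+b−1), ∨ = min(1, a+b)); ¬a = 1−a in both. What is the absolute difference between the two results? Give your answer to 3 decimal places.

Under Zadeh (min–max):
  x1 ∨ x4 = max(a, b) on (0.92, 0.73) = 0.92
  ¬x4 = 1 − 0.73 = 0.27
  ¬x2 = 1 − 0.57 = 0.43
  ¬x4 ∧ ¬x2 = min(a, b) on (0.27, 0.43) = 0.27
  (x1 ∨ x4) ∨ (¬x4 ∧ ¬x2) = max(a, b) on (0.92, 0.27) = 0.92
  → value = 0.9200
Under Łukasiewicz:
  x1 ∨ x4 = min(1, a+b) on (0.92, 0.73) = 1.00
  ¬x4 = 1 − 0.73 = 0.27
  ¬x2 = 1 − 0.57 = 0.43
  ¬x4 ∧ ¬x2 = max(0, a+b−1) on (0.27, 0.43) = 0.00
  (x1 ∨ x4) ∨ (¬x4 ∧ ¬x2) = min(1, a+b) on (1.00, 0.00) = 1.00
  → value = 1.0000
|0.9200 − 1.0000| = 0.080

0.080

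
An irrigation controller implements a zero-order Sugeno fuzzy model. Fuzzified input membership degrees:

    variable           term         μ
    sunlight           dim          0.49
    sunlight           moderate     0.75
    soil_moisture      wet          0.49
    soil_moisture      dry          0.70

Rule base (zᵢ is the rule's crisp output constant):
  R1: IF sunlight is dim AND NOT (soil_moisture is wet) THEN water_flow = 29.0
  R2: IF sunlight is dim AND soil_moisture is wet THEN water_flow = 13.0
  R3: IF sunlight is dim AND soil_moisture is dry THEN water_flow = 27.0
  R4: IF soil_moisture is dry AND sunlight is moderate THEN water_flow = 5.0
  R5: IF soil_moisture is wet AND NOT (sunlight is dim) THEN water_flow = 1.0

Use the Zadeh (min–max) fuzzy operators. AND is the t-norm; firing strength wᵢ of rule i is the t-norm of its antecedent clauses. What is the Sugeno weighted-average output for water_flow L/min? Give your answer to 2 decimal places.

14.21

R1 (z=29.0): dim=0.49, ¬wet=1−0.49=0.51; AND[min(a, b)] → w = 0.49
R2 (z=13.0): dim=0.49, wet=0.49; AND[min(a, b)] → w = 0.49
R3 (z=27.0): dim=0.49, dry=0.70; AND[min(a, b)] → w = 0.49
R4 (z=5.0): dry=0.70, moderate=0.75; AND[min(a, b)] → w = 0.70
R5 (z=1.0): wet=0.49, ¬dim=1−0.49=0.51; AND[min(a, b)] → w = 0.49
Weighted average = (0.49·29.0 + 0.49·13.0 + 0.49·27.0 + 0.70·5.0 + 0.49·1.0) / (0.49 + 0.49 + 0.49 + 0.70 + 0.49)
  = 37.8000 / 2.6600 = 14.21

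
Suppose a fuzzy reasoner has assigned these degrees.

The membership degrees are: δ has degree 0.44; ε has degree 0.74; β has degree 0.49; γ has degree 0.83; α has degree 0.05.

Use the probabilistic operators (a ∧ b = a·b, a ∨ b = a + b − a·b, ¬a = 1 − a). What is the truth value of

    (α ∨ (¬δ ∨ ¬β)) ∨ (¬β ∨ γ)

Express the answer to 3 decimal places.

0.983

¬δ = 1 − 0.4400 = 0.5600
¬β = 1 − 0.4900 = 0.5100
¬δ ∨ ¬β = a + b − a·b on (0.5600, 0.5100) = 0.7844
α ∨ (¬δ ∨ ¬β) = a + b − a·b on (0.0500, 0.7844) = 0.7952
¬β = 1 − 0.4900 = 0.5100
¬β ∨ γ = a + b − a·b on (0.5100, 0.8300) = 0.9167
(α ∨ (¬δ ∨ ¬β)) ∨ (¬β ∨ γ) = a + b − a·b on (0.7952, 0.9167) = 0.9829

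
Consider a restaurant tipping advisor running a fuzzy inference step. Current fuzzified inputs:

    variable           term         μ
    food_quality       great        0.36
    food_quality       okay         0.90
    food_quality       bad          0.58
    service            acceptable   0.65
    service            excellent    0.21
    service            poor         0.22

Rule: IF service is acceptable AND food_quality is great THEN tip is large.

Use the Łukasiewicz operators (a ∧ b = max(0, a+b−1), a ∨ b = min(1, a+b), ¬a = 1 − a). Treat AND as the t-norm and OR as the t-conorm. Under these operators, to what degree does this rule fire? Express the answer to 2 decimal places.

firing strength: acceptable=0.65, great=0.36; AND[max(0, a+b−1)] → w = 0.01

0.01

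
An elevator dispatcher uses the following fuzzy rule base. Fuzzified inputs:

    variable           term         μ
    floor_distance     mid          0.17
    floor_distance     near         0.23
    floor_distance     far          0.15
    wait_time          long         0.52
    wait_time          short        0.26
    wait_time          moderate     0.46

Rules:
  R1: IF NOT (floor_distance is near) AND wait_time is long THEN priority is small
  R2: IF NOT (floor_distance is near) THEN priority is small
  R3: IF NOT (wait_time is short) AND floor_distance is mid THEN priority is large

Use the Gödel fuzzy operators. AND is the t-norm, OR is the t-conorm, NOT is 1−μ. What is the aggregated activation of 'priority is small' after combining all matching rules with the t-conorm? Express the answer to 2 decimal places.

R1: ¬near=1−0.23=0.77, long=0.52; AND[min(a, b)] → w = 0.52
R2: ¬near=1−0.23=0.77 → w = 0.77
R3: ¬short=1−0.26=0.74, mid=0.17; AND[min(a, b)] → w = 0.17
Rules with consequent 'small': {R1, R2} → strengths 0.52, 0.77
Aggregate via t-conorm [max(a, b)]: 0.77

0.77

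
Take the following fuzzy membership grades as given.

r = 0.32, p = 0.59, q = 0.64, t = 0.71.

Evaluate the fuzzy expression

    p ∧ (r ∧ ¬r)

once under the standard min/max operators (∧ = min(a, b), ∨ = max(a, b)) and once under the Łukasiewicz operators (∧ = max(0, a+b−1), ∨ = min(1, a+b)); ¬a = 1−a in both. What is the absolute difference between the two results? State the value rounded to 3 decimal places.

Under standard min/max:
  ¬r = 1 − 0.32 = 0.68
  r ∧ ¬r = min(a, b) on (0.32, 0.68) = 0.32
  p ∧ (r ∧ ¬r) = min(a, b) on (0.59, 0.32) = 0.32
  → value = 0.3200
Under Łukasiewicz:
  ¬r = 1 − 0.32 = 0.68
  r ∧ ¬r = max(0, a+b−1) on (0.32, 0.68) = 0.00
  p ∧ (r ∧ ¬r) = max(0, a+b−1) on (0.59, 0.00) = 0.00
  → value = 0.0000
|0.3200 − 0.0000| = 0.320

0.320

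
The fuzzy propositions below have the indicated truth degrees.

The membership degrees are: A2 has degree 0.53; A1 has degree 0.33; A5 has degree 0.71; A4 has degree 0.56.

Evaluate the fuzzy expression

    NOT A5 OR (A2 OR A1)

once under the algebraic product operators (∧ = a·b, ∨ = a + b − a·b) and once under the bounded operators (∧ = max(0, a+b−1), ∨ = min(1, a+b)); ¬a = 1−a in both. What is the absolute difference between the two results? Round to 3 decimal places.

Under algebraic product:
  NOT A5 = 1 − 0.7100 = 0.2900
  A2 OR A1 = a + b − a·b on (0.5300, 0.3300) = 0.6851
  NOT A5 OR (A2 OR A1) = a + b − a·b on (0.2900, 0.6851) = 0.7764
  → value = 0.7764
Under bounded:
  NOT A5 = 1 − 0.71 = 0.29
  A2 OR A1 = min(1, a+b) on (0.53, 0.33) = 0.86
  NOT A5 OR (A2 OR A1) = min(1, a+b) on (0.29, 0.86) = 1.00
  → value = 1.0000
|0.7764 − 1.0000| = 0.224

0.224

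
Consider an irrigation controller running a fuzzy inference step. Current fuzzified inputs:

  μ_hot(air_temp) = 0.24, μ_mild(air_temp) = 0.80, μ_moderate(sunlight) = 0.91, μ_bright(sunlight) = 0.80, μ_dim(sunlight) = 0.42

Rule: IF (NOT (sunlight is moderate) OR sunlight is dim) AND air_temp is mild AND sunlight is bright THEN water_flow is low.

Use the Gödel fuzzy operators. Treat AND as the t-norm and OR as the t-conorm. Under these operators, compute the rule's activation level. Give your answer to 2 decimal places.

firing strength: (¬moderate=1−0.91=0.09 OR dim=0.42) = 0.42; AND[min(a, b)] with mild=0.80, bright=0.80 → w = 0.42

0.42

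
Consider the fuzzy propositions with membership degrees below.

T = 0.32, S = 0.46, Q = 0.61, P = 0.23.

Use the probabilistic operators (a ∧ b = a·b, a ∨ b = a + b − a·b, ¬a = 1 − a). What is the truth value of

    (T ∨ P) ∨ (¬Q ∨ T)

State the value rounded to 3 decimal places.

0.783

T ∨ P = a + b − a·b on (0.3200, 0.2300) = 0.4764
¬Q = 1 − 0.6100 = 0.3900
¬Q ∨ T = a + b − a·b on (0.3900, 0.3200) = 0.5852
(T ∨ P) ∨ (¬Q ∨ T) = a + b − a·b on (0.4764, 0.5852) = 0.7828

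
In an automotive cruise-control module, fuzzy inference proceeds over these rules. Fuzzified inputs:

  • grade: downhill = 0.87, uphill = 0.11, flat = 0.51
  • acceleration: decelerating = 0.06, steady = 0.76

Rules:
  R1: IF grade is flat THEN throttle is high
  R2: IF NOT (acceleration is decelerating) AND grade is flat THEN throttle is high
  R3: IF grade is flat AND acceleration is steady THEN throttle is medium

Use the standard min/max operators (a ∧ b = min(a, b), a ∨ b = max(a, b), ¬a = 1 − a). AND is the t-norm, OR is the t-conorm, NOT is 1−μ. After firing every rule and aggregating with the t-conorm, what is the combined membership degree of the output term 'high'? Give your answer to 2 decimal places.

0.51

R1: flat=0.51 → w = 0.51
R2: ¬decelerating=1−0.06=0.94, flat=0.51; AND[min(a, b)] → w = 0.51
R3: flat=0.51, steady=0.76; AND[min(a, b)] → w = 0.51
Rules with consequent 'high': {R1, R2} → strengths 0.51, 0.51
Aggregate via t-conorm [max(a, b)]: 0.51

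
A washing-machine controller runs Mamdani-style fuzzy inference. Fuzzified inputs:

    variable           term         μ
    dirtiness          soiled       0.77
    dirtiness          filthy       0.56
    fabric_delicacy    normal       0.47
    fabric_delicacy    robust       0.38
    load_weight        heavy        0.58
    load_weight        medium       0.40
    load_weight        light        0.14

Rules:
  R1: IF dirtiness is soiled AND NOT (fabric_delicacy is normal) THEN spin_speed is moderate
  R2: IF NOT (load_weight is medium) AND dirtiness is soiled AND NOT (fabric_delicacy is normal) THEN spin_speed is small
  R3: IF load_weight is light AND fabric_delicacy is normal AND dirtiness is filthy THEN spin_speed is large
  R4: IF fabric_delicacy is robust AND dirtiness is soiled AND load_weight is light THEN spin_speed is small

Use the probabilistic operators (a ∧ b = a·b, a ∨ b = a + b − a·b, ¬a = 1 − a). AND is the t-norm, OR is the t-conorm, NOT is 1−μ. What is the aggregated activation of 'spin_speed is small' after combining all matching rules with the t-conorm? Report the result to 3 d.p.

0.276

R1: soiled=0.77, ¬normal=1−0.47=0.53; AND[a·b] → w = 0.4081
R2: ¬medium=1−0.40=0.60, soiled=0.77, ¬normal=1−0.47=0.53; AND[a·b] → w = 0.2449
R3: light=0.14, normal=0.47, filthy=0.56; AND[a·b] → w = 0.0368
R4: robust=0.38, soiled=0.77, light=0.14; AND[a·b] → w = 0.0410
Rules with consequent 'small': {R2, R4} → strengths 0.2449, 0.0410
Aggregate via t-conorm [a + b − a·b]: 0.2758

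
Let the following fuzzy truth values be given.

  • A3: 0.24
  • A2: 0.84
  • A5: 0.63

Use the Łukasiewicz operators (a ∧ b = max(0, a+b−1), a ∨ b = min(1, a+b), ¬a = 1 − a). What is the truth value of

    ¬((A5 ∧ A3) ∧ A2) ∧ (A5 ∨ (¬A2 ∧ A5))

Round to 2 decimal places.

A5 ∧ A3 = max(0, a+b−1) on (0.63, 0.24) = 0.00
(A5 ∧ A3) ∧ A2 = max(0, a+b−1) on (0.00, 0.84) = 0.00
¬((A5 ∧ A3) ∧ A2) = 1 − 0.00 = 1.00
¬A2 = 1 − 0.84 = 0.16
¬A2 ∧ A5 = max(0, a+b−1) on (0.16, 0.63) = 0.00
A5 ∨ (¬A2 ∧ A5) = min(1, a+b) on (0.63, 0.00) = 0.63
¬((A5 ∧ A3) ∧ A2) ∧ (A5 ∨ (¬A2 ∧ A5)) = max(0, a+b−1) on (1.00, 0.63) = 0.63

0.63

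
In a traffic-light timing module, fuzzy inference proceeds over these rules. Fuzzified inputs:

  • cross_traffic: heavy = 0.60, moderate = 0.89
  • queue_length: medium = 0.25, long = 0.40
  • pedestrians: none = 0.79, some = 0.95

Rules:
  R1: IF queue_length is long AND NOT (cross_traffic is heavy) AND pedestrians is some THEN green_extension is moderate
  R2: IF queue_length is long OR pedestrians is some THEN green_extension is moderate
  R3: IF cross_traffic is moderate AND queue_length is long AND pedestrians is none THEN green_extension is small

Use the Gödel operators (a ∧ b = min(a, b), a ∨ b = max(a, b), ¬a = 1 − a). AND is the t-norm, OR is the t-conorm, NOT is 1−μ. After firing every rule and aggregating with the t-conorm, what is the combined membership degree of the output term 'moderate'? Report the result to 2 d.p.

R1: long=0.40, ¬heavy=1−0.60=0.40, some=0.95; AND[min(a, b)] → w = 0.40
R2: long=0.40, some=0.95; OR[max(a, b)] → w = 0.95
R3: moderate=0.89, long=0.40, none=0.79; AND[min(a, b)] → w = 0.40
Rules with consequent 'moderate': {R1, R2} → strengths 0.40, 0.95
Aggregate via t-conorm [max(a, b)]: 0.95

0.95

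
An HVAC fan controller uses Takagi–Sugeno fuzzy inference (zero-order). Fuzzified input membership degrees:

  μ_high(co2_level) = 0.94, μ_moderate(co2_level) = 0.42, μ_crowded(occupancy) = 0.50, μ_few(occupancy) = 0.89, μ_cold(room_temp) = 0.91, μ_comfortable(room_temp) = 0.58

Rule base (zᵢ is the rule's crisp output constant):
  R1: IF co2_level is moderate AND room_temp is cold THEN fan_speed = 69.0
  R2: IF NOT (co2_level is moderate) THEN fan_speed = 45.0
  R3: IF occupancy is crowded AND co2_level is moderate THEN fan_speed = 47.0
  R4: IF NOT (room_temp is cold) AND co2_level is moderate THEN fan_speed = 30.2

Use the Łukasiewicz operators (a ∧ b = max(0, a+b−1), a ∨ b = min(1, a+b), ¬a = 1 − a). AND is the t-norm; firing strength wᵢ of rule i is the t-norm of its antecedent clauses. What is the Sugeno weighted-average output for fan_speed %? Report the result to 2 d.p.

53.70

R1 (z=69.0): moderate=0.42, cold=0.91; AND[max(0, a+b−1)] → w = 0.33
R2 (z=45.0): ¬moderate=1−0.42=0.58 → w = 0.58
R3 (z=47.0): crowded=0.50, moderate=0.42; AND[max(0, a+b−1)] → w = 0.00
R4 (z=30.2): ¬cold=1−0.91=0.09, moderate=0.42; AND[max(0, a+b−1)] → w = 0.00
Weighted average = (0.33·69.0 + 0.58·45.0 + 0.00·47.0 + 0.00·30.2) / (0.33 + 0.58 + 0.00 + 0.00)
  = 48.8700 / 0.9100 = 53.70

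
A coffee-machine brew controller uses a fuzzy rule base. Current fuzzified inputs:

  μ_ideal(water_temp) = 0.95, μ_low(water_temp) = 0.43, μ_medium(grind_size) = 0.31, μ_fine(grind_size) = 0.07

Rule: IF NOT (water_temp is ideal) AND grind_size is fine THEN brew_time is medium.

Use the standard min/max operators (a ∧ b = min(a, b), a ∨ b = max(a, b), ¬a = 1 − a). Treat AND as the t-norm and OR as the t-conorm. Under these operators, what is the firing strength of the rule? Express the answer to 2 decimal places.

firing strength: ¬ideal=1−0.95=0.05, fine=0.07; AND[min(a, b)] → w = 0.05

0.05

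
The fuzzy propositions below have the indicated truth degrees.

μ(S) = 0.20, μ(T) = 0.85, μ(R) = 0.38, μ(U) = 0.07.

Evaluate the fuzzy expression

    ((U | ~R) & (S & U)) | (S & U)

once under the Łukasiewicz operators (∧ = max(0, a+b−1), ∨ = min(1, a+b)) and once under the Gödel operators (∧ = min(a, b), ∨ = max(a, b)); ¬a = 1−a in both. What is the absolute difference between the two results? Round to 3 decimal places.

0.070

Under Łukasiewicz:
  ~R = 1 − 0.38 = 0.62
  U | ~R = min(1, a+b) on (0.07, 0.62) = 0.69
  S & U = max(0, a+b−1) on (0.20, 0.07) = 0.00
  (U | ~R) & (S & U) = max(0, a+b−1) on (0.69, 0.00) = 0.00
  S & U = max(0, a+b−1) on (0.20, 0.07) = 0.00
  ((U | ~R) & (S & U)) | (S & U) = min(1, a+b) on (0.00, 0.00) = 0.00
  → value = 0.0000
Under Gödel:
  ~R = 1 − 0.38 = 0.62
  U | ~R = max(a, b) on (0.07, 0.62) = 0.62
  S & U = min(a, b) on (0.20, 0.07) = 0.07
  (U | ~R) & (S & U) = min(a, b) on (0.62, 0.07) = 0.07
  S & U = min(a, b) on (0.20, 0.07) = 0.07
  ((U | ~R) & (S & U)) | (S & U) = max(a, b) on (0.07, 0.07) = 0.07
  → value = 0.0700
|0.0000 − 0.0700| = 0.070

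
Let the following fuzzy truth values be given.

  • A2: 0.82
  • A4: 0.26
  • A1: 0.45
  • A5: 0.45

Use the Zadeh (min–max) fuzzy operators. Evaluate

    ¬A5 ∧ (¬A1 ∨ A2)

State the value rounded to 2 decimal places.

¬A5 = 1 − 0.45 = 0.55
¬A1 = 1 − 0.45 = 0.55
¬A1 ∨ A2 = max(a, b) on (0.55, 0.82) = 0.82
¬A5 ∧ (¬A1 ∨ A2) = min(a, b) on (0.55, 0.82) = 0.55

0.55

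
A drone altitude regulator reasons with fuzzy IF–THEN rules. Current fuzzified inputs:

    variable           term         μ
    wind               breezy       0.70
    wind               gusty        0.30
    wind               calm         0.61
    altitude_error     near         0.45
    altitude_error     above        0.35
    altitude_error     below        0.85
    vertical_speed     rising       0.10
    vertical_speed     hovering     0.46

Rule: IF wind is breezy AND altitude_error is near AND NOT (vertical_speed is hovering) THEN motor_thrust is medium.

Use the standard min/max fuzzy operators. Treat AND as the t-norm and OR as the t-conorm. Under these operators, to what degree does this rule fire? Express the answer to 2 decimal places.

0.45

firing strength: breezy=0.70, near=0.45, ¬hovering=1−0.46=0.54; AND[min(a, b)] → w = 0.45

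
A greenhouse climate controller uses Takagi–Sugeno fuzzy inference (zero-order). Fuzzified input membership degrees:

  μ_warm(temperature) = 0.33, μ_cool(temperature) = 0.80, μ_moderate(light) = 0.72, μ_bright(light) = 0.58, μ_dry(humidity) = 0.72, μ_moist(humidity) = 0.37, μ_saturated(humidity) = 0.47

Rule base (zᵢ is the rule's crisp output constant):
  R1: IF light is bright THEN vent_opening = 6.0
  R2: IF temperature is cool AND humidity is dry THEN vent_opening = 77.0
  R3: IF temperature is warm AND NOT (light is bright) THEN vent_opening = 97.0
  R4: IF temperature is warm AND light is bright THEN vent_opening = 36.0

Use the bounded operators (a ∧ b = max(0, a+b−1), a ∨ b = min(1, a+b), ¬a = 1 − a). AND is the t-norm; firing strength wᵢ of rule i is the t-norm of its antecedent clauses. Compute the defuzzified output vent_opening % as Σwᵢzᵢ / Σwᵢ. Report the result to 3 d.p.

R1 (z=6.0): bright=0.58 → w = 0.58
R2 (z=77.0): cool=0.80, dry=0.72; AND[max(0, a+b−1)] → w = 0.52
R3 (z=97.0): warm=0.33, ¬bright=1−0.58=0.42; AND[max(0, a+b−1)] → w = 0.00
R4 (z=36.0): warm=0.33, bright=0.58; AND[max(0, a+b−1)] → w = 0.00
Weighted average = (0.58·6.0 + 0.52·77.0 + 0.00·97.0 + 0.00·36.0) / (0.58 + 0.52 + 0.00 + 0.00)
  = 43.5200 / 1.1000 = 39.564

39.564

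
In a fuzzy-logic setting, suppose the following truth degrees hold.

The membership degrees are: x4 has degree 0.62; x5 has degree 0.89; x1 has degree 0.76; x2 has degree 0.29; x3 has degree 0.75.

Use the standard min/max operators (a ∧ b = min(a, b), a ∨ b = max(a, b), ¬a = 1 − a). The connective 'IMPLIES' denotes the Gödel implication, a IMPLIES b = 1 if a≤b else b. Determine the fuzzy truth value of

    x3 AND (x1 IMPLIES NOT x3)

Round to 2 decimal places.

NOT x3 = 1 − 0.75 = 0.25
x1 IMPLIES NOT x3  [Gödel: 1 if a≤b else b] with a=0.76, b=0.25 → 0.25
x3 AND (x1 IMPLIES NOT x3) = min(a, b) on (0.75, 0.25) = 0.25

0.25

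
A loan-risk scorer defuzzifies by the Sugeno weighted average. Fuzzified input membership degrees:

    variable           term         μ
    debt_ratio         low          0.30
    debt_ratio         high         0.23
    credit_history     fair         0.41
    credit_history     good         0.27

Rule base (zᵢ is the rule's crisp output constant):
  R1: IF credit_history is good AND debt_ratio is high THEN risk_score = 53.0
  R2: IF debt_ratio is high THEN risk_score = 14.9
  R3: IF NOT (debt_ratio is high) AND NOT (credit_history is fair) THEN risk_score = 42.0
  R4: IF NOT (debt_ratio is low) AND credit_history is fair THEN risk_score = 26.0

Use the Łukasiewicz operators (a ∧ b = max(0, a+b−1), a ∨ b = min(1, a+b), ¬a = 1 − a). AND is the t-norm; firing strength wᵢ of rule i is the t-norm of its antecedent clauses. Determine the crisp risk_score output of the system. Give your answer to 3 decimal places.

R1 (z=53.0): good=0.27, high=0.23; AND[max(0, a+b−1)] → w = 0.00
R2 (z=14.9): high=0.23 → w = 0.23
R3 (z=42.0): ¬high=1−0.23=0.77, ¬fair=1−0.41=0.59; AND[max(0, a+b−1)] → w = 0.36
R4 (z=26.0): ¬low=1−0.30=0.70, fair=0.41; AND[max(0, a+b−1)] → w = 0.11
Weighted average = (0.00·53.0 + 0.23·14.9 + 0.36·42.0 + 0.11·26.0) / (0.00 + 0.23 + 0.36 + 0.11)
  = 21.4070 / 0.7000 = 30.581

30.581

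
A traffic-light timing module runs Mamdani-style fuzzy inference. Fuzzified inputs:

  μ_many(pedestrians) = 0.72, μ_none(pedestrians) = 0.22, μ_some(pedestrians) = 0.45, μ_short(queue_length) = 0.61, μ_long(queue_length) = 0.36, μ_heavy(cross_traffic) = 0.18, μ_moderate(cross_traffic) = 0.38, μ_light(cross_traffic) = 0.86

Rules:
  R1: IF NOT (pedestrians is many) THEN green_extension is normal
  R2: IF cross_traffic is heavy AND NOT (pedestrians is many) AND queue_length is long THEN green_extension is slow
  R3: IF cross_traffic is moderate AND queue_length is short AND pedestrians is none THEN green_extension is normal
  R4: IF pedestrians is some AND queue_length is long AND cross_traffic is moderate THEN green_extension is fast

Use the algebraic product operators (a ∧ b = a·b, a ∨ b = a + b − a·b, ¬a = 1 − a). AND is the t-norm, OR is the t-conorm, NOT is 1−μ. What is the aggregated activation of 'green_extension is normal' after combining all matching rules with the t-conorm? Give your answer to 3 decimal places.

R1: ¬many=1−0.72=0.28 → w = 0.2800
R2: heavy=0.18, ¬many=1−0.72=0.28, long=0.36; AND[a·b] → w = 0.0181
R3: moderate=0.38, short=0.61, none=0.22; AND[a·b] → w = 0.0510
R4: some=0.45, long=0.36, moderate=0.38; AND[a·b] → w = 0.0616
Rules with consequent 'normal': {R1, R3} → strengths 0.2800, 0.0510
Aggregate via t-conorm [a + b − a·b]: 0.3167

0.317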